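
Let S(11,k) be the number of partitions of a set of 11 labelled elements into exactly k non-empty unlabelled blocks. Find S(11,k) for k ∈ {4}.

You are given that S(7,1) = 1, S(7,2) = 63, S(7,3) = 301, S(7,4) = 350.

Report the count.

[8] T[8,1]:1*1+0=1 · T[8,2]:2*63+1=127 · T[8,3]:3*301+63=966 · T[8,4]:4*350+301=1701
[9] T[9,2]:2*127+1=255 · T[9,3]:3*966+127=3025 · T[9,4]:4*1701+966=7770
[10] T[10,3]:3*3025+255=9330 · T[10,4]:4*7770+3025=34105
[11] T[11,4]:4*34105+9330=145750
Read S(11,4) = 145750.

145750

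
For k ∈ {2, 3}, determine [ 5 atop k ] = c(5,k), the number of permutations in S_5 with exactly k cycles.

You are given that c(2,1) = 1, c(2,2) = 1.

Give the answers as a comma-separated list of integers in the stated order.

i=3: T(3,1)=0+2·1=2 | T(3,2)=1+2·1=3 | T(3,3)=1+2·0=1
i=4: T(4,1)=0+3·2=6 | T(4,2)=2+3·3=11 | T(4,3)=3+3·1=6
i=5: T(5,2)=6+4·11=50 | T(5,3)=11+4·6=35
Read c(5,2) = 50, c(5,3) = 35.

50, 35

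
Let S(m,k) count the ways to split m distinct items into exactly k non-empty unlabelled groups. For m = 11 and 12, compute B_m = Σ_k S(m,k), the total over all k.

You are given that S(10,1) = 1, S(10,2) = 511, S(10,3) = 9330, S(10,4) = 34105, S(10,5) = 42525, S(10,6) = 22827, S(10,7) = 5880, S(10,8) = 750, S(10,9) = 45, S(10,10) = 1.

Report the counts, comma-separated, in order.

678570, 4213597

@11  (11,1):1·1+0→1, (11,2):511·2+1→1023, (11,3):9330·3+511→28501, (11,4):34105·4+9330→145750, (11,5):42525·5+34105→246730, (11,6):22827·6+42525→179487, (11,7):5880·7+22827→63987, (11,8):750·8+5880→11880, (11,9):45·9+750→1155, (11,10):1·10+45→55, (11,11):0·11+1→1
@12  (12,1):1·1+0→1, (12,2):1023·2+1→2047, (12,3):28501·3+1023→86526, (12,4):145750·4+28501→611501, (12,5):246730·5+145750→1379400, (12,6):179487·6+246730→1323652, (12,7):63987·7+179487→627396, (12,8):11880·8+63987→159027, (12,9):1155·9+11880→22275, (12,10):55·10+1155→1705, (12,11):1·11+55→66, (12,12):0·12+1→1
B_11 = ΣS(11,k) = 1+1023+28501+145750+246730+179487+63987+11880+1155+55+1 = 678570
B_12 = ΣS(12,k) = 1+2047+86526+611501+1379400+1323652+627396+159027+22275+1705+66+1 = 4213597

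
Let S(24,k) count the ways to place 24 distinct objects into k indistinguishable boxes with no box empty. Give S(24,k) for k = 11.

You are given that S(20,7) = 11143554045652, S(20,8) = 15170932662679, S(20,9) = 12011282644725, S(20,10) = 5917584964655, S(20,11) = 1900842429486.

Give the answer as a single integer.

63100165695775560

r21: T_21,8=8×15170932662679+11143554045652=132511015347084; T_21,9=9×12011282644725+15170932662679=123272476465204; T_21,10=10×5917584964655+12011282644725=71187132291275; T_21,11=11×1900842429486+5917584964655=26826851689001
r22: T_22,9=9×123272476465204+132511015347084=1241963303533920; T_22,10=10×71187132291275+123272476465204=835143799377954; T_22,11=11×26826851689001+71187132291275=366282500870286
r23: T_23,10=10×835143799377954+1241963303533920=9593401297313460; T_23,11=11×366282500870286+835143799377954=4864251308951100
r24: T_24,11=11×4864251308951100+9593401297313460=63100165695775560
Read S(24,11) = 63100165695775560.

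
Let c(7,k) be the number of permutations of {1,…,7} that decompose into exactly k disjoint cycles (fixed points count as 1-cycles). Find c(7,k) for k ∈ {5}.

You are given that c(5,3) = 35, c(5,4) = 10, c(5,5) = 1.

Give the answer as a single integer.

i=6: T(6,4)=35+5·10=85 | T(6,5)=10+5·1=15
i=7: T(7,5)=85+6·15=175
Read c(7,5) = 175.

175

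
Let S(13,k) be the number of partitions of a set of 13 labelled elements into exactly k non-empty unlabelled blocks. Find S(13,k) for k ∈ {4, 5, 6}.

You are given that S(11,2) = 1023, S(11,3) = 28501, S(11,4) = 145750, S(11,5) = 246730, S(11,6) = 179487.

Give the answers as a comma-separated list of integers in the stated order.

row 12: T[12][3]=3·28501+1023=86526  T[12][4]=4·145750+28501=611501  T[12][5]=5·246730+145750=1379400  T[12][6]=6·179487+246730=1323652
row 13: T[13][4]=4·611501+86526=2532530  T[13][5]=5·1379400+611501=7508501  T[13][6]=6·1323652+1379400=9321312
Read S(13,4) = 2532530, S(13,5) = 7508501, S(13,6) = 9321312.

2532530, 7508501, 9321312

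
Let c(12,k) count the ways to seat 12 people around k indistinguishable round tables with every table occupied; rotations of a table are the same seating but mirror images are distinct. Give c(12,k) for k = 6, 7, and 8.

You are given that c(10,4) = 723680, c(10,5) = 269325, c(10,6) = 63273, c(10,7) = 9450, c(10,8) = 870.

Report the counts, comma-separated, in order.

13339535, 2637558, 357423

row 11: T[11][5]=10·269325+723680=3416930  T[11][6]=10·63273+269325=902055  T[11][7]=10·9450+63273=157773  T[11][8]=10·870+9450=18150
row 12: T[12][6]=11·902055+3416930=13339535  T[12][7]=11·157773+902055=2637558  T[12][8]=11·18150+157773=357423
Read c(12,6) = 13339535, c(12,7) = 2637558, c(12,8) = 357423.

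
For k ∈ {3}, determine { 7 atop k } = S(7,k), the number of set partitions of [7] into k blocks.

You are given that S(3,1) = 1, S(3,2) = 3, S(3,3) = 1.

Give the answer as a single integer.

i=4: T(4,1)=0+1·1=1 | T(4,2)=1+2·3=7 | T(4,3)=3+3·1=6
i=5: T(5,1)=0+1·1=1 | T(5,2)=1+2·7=15 | T(5,3)=7+3·6=25
i=6: T(6,2)=1+2·15=31 | T(6,3)=15+3·25=90
i=7: T(7,3)=31+3·90=301
Read S(7,3) = 301.

301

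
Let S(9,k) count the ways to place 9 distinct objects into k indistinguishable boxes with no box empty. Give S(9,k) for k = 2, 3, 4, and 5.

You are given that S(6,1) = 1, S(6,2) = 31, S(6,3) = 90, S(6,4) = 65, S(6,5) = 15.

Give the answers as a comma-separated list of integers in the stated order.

@7  (7,1):1·1+0→1, (7,2):31·2+1→63, (7,3):90·3+31→301, (7,4):65·4+90→350, (7,5):15·5+65→140
@8  (8,1):1·1+0→1, (8,2):63·2+1→127, (8,3):301·3+63→966, (8,4):350·4+301→1701, (8,5):140·5+350→1050
@9  (9,2):127·2+1→255, (9,3):966·3+127→3025, (9,4):1701·4+966→7770, (9,5):1050·5+1701→6951
Read S(9,2) = 255, S(9,3) = 3025, S(9,4) = 7770, S(9,5) = 6951.

255, 3025, 7770, 6951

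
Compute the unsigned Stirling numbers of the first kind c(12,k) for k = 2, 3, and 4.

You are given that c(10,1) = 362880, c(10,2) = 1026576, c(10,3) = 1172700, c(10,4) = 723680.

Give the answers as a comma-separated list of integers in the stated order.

r11: T_11,1=10×362880+0=3628800; T_11,2=10×1026576+362880=10628640; T_11,3=10×1172700+1026576=12753576; T_11,4=10×723680+1172700=8409500
r12: T_12,2=11×10628640+3628800=120543840; T_12,3=11×12753576+10628640=150917976; T_12,4=11×8409500+12753576=105258076
Read c(12,2) = 120543840, c(12,3) = 150917976, c(12,4) = 105258076.

120543840, 150917976, 105258076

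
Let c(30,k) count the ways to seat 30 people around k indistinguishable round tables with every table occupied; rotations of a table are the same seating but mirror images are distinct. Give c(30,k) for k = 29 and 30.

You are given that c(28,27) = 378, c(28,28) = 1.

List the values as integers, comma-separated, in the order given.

@29  (29,28):1·28+378→406, (29,29):0·28+1→1
@30  (30,29):1·29+406→435, (30,30):0·29+1→1
Read c(30,29) = 435, c(30,30) = 1.

435, 1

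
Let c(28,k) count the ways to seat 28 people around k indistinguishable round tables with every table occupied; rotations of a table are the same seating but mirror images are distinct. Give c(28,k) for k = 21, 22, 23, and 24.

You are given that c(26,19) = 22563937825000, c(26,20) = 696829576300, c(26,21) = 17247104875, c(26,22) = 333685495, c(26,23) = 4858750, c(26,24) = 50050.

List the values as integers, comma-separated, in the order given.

71603372991150, 1845173352165, 38343278610, 626334345

[27] T[27,20]:26*696829576300+22563937825000=40681506808800 · T[27,21]:26*17247104875+696829576300=1145254303050 · T[27,22]:26*333685495+17247104875=25922927745 · T[27,23]:26*4858750+333685495=460012995 · T[27,24]:26*50050+4858750=6160050
[28] T[28,21]:27*1145254303050+40681506808800=71603372991150 · T[28,22]:27*25922927745+1145254303050=1845173352165 · T[28,23]:27*460012995+25922927745=38343278610 · T[28,24]:27*6160050+460012995=626334345
Read c(28,21) = 71603372991150, c(28,22) = 1845173352165, c(28,23) = 38343278610, c(28,24) = 626334345.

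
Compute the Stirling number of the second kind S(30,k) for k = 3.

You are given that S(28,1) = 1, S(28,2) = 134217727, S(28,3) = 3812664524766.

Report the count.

@29  (29,2):134217727·2+1→268435455, (29,3):3812664524766·3+134217727→11438127792025
@30  (30,3):11438127792025·3+268435455→34314651811530
Read S(30,3) = 34314651811530.

34314651811530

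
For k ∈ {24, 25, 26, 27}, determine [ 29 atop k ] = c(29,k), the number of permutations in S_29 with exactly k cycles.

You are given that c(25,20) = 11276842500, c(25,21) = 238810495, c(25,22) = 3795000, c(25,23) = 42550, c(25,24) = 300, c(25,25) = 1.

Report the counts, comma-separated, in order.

55880640270, 843041745, 9642906, 78561

i=26: T(26,21)=11276842500+25·238810495=17247104875 | T(26,22)=238810495+25·3795000=333685495 | T(26,23)=3795000+25·42550=4858750 | T(26,24)=42550+25·300=50050 | T(26,25)=300+25·1=325 | T(26,26)=1+25·0=1
i=27: T(27,22)=17247104875+26·333685495=25922927745 | T(27,23)=333685495+26·4858750=460012995 | T(27,24)=4858750+26·50050=6160050 | T(27,25)=50050+26·325=58500 | T(27,26)=325+26·1=351 | T(27,27)=1+26·0=1
i=28: T(28,23)=25922927745+27·460012995=38343278610 | T(28,24)=460012995+27·6160050=626334345 | T(28,25)=6160050+27·58500=7739550 | T(28,26)=58500+27·351=67977 | T(28,27)=351+27·1=378
i=29: T(29,24)=38343278610+28·626334345=55880640270 | T(29,25)=626334345+28·7739550=843041745 | T(29,26)=7739550+28·67977=9642906 | T(29,27)=67977+28·378=78561
Read c(29,24) = 55880640270, c(29,25) = 843041745, c(29,26) = 9642906, c(29,27) = 78561.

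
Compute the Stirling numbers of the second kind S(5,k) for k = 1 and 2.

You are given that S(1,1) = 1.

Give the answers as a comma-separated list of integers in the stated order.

1, 15

i=2: T(2,1)=0+1·1=1 | T(2,2)=1+2·0=1
i=3: T(3,1)=0+1·1=1 | T(3,2)=1+2·1=3
i=4: T(4,1)=0+1·1=1 | T(4,2)=1+2·3=7
i=5: T(5,1)=0+1·1=1 | T(5,2)=1+2·7=15
Read S(5,1) = 1, S(5,2) = 15.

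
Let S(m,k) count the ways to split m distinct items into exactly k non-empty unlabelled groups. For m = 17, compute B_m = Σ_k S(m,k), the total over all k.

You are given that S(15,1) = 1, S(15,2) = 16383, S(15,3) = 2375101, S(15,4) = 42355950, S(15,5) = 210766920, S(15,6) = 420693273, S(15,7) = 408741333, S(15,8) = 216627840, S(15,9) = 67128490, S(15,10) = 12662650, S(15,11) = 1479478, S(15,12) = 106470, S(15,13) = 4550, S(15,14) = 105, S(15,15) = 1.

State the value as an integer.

@16  (16,1):1·1+0→1, (16,2):16383·2+1→32767, (16,3):2375101·3+16383→7141686, (16,4):42355950·4+2375101→171798901, (16,5):210766920·5+42355950→1096190550, (16,6):420693273·6+210766920→2734926558, (16,7):408741333·7+420693273→3281882604, (16,8):216627840·8+408741333→2141764053, (16,9):67128490·9+216627840→820784250, (16,10):12662650·10+67128490→193754990, (16,11):1479478·11+12662650→28936908, (16,12):106470·12+1479478→2757118, (16,13):4550·13+106470→165620, (16,14):105·14+4550→6020, (16,15):1·15+105→120, (16,16):0·16+1→1
@17  (17,1):1·1+0→1, (17,2):32767·2+1→65535, (17,3):7141686·3+32767→21457825, (17,4):171798901·4+7141686→694337290, (17,5):1096190550·5+171798901→5652751651, (17,6):2734926558·6+1096190550→17505749898, (17,7):3281882604·7+2734926558→25708104786, (17,8):2141764053·8+3281882604→20415995028, (17,9):820784250·9+2141764053→9528822303, (17,10):193754990·10+820784250→2758334150, (17,11):28936908·11+193754990→512060978, (17,12):2757118·12+28936908→62022324, (17,13):165620·13+2757118→4910178, (17,14):6020·14+165620→249900, (17,15):120·15+6020→7820, (17,16):1·16+120→136, (17,17):0·17+1→1
B_17 = ΣS(17,k) = 1+65535+21457825+694337290+5652751651+17505749898+25708104786+20415995028+9528822303+2758334150+512060978+62022324+4910178+249900+7820+136+1 = 82864869804

82864869804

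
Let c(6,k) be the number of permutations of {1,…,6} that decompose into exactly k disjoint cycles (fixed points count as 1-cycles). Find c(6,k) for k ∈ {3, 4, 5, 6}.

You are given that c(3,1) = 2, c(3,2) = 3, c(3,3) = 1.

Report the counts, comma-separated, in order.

i=4: T(4,1)=0+3·2=6 | T(4,2)=2+3·3=11 | T(4,3)=3+3·1=6 | T(4,4)=1+3·0=1
i=5: T(5,2)=6+4·11=50 | T(5,3)=11+4·6=35 | T(5,4)=6+4·1=10 | T(5,5)=1+4·0=1
i=6: T(6,3)=50+5·35=225 | T(6,4)=35+5·10=85 | T(6,5)=10+5·1=15 | T(6,6)=1+5·0=1
Read c(6,3) = 225, c(6,4) = 85, c(6,5) = 15, c(6,6) = 1.

225, 85, 15, 1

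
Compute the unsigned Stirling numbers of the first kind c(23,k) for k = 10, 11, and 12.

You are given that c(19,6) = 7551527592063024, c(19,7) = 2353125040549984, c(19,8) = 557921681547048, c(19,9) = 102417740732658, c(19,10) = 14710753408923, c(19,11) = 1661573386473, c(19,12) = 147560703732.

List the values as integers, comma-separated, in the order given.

7707401101297361068, 1103230881185949736, 129006659818331295

@20  (20,7):2353125040549984·19+7551527592063024→52260903362512720, (20,8):557921681547048·19+2353125040549984→12953636989943896, (20,9):102417740732658·19+557921681547048→2503858755467550, (20,10):14710753408923·19+102417740732658→381922055502195, (20,11):1661573386473·19+14710753408923→46280647751910, (20,12):147560703732·19+1661573386473→4465226757381
@21  (21,8):12953636989943896·20+52260903362512720→311333643161390640, (21,9):2503858755467550·20+12953636989943896→63030812099294896, (21,10):381922055502195·20+2503858755467550→10142299865511450, (21,11):46280647751910·20+381922055502195→1307535010540395, (21,12):4465226757381·20+46280647751910→135585182899530
@22  (22,9):63030812099294896·21+311333643161390640→1634980697246583456, (22,10):10142299865511450·21+63030812099294896→276019109275035346, (22,11):1307535010540395·21+10142299865511450→37600535086859745, (22,12):135585182899530·21+1307535010540395→4154823851430525
@23  (23,10):276019109275035346·22+1634980697246583456→7707401101297361068, (23,11):37600535086859745·22+276019109275035346→1103230881185949736, (23,12):4154823851430525·22+37600535086859745→129006659818331295
Read c(23,10) = 7707401101297361068, c(23,11) = 1103230881185949736, c(23,12) = 129006659818331295.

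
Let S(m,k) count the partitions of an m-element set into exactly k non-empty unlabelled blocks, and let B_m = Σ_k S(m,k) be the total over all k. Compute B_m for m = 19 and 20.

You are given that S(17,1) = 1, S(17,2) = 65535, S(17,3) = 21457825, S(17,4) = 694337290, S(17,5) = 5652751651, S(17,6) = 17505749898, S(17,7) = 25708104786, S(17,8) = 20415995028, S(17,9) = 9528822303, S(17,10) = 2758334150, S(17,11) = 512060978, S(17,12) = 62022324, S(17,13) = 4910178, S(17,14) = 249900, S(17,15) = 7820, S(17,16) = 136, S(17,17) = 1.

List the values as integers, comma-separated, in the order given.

r18: T_18,1=1×1+0=1; T_18,2=2×65535+1=131071; T_18,3=3×21457825+65535=64439010; T_18,4=4×694337290+21457825=2798806985; T_18,5=5×5652751651+694337290=28958095545; T_18,6=6×17505749898+5652751651=110687251039; T_18,7=7×25708104786+17505749898=197462483400; T_18,8=8×20415995028+25708104786=189036065010; T_18,9=9×9528822303+20415995028=106175395755; T_18,10=10×2758334150+9528822303=37112163803; T_18,11=11×512060978+2758334150=8391004908; T_18,12=12×62022324+512060978=1256328866; T_18,13=13×4910178+62022324=125854638; T_18,14=14×249900+4910178=8408778; T_18,15=15×7820+249900=367200; T_18,16=16×136+7820=9996; T_18,17=17×1+136=153; T_18,18=18×0+1=1
r19: T_19,1=1×1+0=1; T_19,2=2×131071+1=262143; T_19,3=3×64439010+131071=193448101; T_19,4=4×2798806985+64439010=11259666950; T_19,5=5×28958095545+2798806985=147589284710; T_19,6=6×110687251039+28958095545=693081601779; T_19,7=7×197462483400+110687251039=1492924634839; T_19,8=8×189036065010+197462483400=1709751003480; T_19,9=9×106175395755+189036065010=1144614626805; T_19,10=10×37112163803+106175395755=477297033785; T_19,11=11×8391004908+37112163803=129413217791; T_19,12=12×1256328866+8391004908=23466951300; T_19,13=13×125854638+1256328866=2892439160; T_19,14=14×8408778+125854638=243577530; T_19,15=15×367200+8408778=13916778; T_19,16=16×9996+367200=527136; T_19,17=17×153+9996=12597; T_19,18=18×1+153=171; T_19,19=19×0+1=1
r20: T_20,1=1×1+0=1; T_20,2=2×262143+1=524287; T_20,3=3×193448101+262143=580606446; T_20,4=4×11259666950+193448101=45232115901; T_20,5=5×147589284710+11259666950=749206090500; T_20,6=6×693081601779+147589284710=4306078895384; T_20,7=7×1492924634839+693081601779=11143554045652; T_20,8=8×1709751003480+1492924634839=15170932662679; T_20,9=9×1144614626805+1709751003480=12011282644725; T_20,10=10×477297033785+1144614626805=5917584964655; T_20,11=11×129413217791+477297033785=1900842429486; T_20,12=12×23466951300+129413217791=411016633391; T_20,13=13×2892439160+23466951300=61068660380; T_20,14=14×243577530+2892439160=6302524580; T_20,15=15×13916778+243577530=452329200; T_20,16=16×527136+13916778=22350954; T_20,17=17×12597+527136=741285; T_20,18=18×171+12597=15675; T_20,19=19×1+171=190; T_20,20=20×0+1=1
B_19 = ΣS(19,k) = 1+262143+193448101+11259666950+147589284710+693081601779+1492924634839+1709751003480+1144614626805+477297033785+129413217791+23466951300+2892439160+243577530+13916778+527136+12597+171+1 = 5832742205057
B_20 = ΣS(20,k) = 1+524287+580606446+45232115901+749206090500+4306078895384+11143554045652+15170932662679+12011282644725+5917584964655+1900842429486+411016633391+61068660380+6302524580+452329200+22350954+741285+15675+190+1 = 51724158235372

5832742205057, 51724158235372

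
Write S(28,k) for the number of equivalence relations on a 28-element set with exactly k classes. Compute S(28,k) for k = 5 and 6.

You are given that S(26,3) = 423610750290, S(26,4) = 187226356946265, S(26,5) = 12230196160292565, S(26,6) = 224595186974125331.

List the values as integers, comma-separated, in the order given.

[27] T[27,4]:4*187226356946265+423610750290=749329038535350 · T[27,5]:5*12230196160292565+187226356946265=61338207158409090 · T[27,6]:6*224595186974125331+12230196160292565=1359801318005044551
[28] T[28,5]:5*61338207158409090+749329038535350=307440364830580800 · T[28,6]:6*1359801318005044551+61338207158409090=8220146115188676396
Read S(28,5) = 307440364830580800, S(28,6) = 8220146115188676396.

307440364830580800, 8220146115188676396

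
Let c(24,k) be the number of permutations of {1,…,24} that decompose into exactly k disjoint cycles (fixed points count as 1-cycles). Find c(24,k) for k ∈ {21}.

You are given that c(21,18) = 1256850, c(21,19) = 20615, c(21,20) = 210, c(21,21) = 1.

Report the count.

i=22: T(22,19)=1256850+21·20615=1689765 | T(22,20)=20615+21·210=25025 | T(22,21)=210+21·1=231
i=23: T(23,20)=1689765+22·25025=2240315 | T(23,21)=25025+22·231=30107
i=24: T(24,21)=2240315+23·30107=2932776
Read c(24,21) = 2932776.

2932776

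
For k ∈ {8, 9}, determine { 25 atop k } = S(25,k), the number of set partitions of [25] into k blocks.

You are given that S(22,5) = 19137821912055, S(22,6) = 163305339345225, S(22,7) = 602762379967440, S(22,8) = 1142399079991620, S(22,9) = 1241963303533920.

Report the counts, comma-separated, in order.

row 23: T[23][6]=6·163305339345225+19137821912055=998969857983405  T[23][7]=7·602762379967440+163305339345225=4382641999117305  T[23][8]=8·1142399079991620+602762379967440=9741955019900400  T[23][9]=9·1241963303533920+1142399079991620=12320068811796900
row 24: T[24][7]=7·4382641999117305+998969857983405=31677463851804540  T[24][8]=8·9741955019900400+4382641999117305=82318282158320505  T[24][9]=9·12320068811796900+9741955019900400=120622574326072500
row 25: T[25][8]=8·82318282158320505+31677463851804540=690223721118368580  T[25][9]=9·120622574326072500+82318282158320505=1167921451092973005
Read S(25,8) = 690223721118368580, S(25,9) = 1167921451092973005.

690223721118368580, 1167921451092973005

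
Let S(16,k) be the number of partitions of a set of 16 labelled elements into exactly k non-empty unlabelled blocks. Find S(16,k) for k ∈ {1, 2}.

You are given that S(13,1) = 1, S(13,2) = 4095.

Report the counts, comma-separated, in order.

1, 32767

@14  (14,1):1·1+0→1, (14,2):4095·2+1→8191
@15  (15,1):1·1+0→1, (15,2):8191·2+1→16383
@16  (16,1):1·1+0→1, (16,2):16383·2+1→32767
Read S(16,1) = 1, S(16,2) = 32767.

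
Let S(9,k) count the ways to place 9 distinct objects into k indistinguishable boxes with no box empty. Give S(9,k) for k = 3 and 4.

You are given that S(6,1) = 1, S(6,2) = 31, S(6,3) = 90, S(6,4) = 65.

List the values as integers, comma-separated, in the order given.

3025, 7770

r7: T_7,1=1×1+0=1; T_7,2=2×31+1=63; T_7,3=3×90+31=301; T_7,4=4×65+90=350
r8: T_8,2=2×63+1=127; T_8,3=3×301+63=966; T_8,4=4×350+301=1701
r9: T_9,3=3×966+127=3025; T_9,4=4×1701+966=7770
Read S(9,3) = 3025, S(9,4) = 7770.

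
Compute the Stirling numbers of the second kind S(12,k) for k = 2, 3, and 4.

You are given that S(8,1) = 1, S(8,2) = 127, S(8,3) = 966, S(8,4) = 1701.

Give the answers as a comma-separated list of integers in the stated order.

2047, 86526, 611501

r9: T_9,1=1×1+0=1; T_9,2=2×127+1=255; T_9,3=3×966+127=3025; T_9,4=4×1701+966=7770
r10: T_10,1=1×1+0=1; T_10,2=2×255+1=511; T_10,3=3×3025+255=9330; T_10,4=4×7770+3025=34105
r11: T_11,1=1×1+0=1; T_11,2=2×511+1=1023; T_11,3=3×9330+511=28501; T_11,4=4×34105+9330=145750
r12: T_12,2=2×1023+1=2047; T_12,3=3×28501+1023=86526; T_12,4=4×145750+28501=611501
Read S(12,2) = 2047, S(12,3) = 86526, S(12,4) = 611501.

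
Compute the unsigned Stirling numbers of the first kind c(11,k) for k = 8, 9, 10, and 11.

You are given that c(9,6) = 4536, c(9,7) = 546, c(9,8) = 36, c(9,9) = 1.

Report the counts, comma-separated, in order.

18150, 1320, 55, 1

[10] T[10,7]:9*546+4536=9450 · T[10,8]:9*36+546=870 · T[10,9]:9*1+36=45 · T[10,10]:9*0+1=1
[11] T[11,8]:10*870+9450=18150 · T[11,9]:10*45+870=1320 · T[11,10]:10*1+45=55 · T[11,11]:10*0+1=1
Read c(11,8) = 18150, c(11,9) = 1320, c(11,10) = 55, c(11,11) = 1.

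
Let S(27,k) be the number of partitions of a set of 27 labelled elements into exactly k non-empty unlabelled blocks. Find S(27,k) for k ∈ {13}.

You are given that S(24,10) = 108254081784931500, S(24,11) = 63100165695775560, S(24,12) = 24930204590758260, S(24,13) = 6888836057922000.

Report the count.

29206898819153109600

i=25: T(25,11)=108254081784931500+11·63100165695775560=802355904438462660 | T(25,12)=63100165695775560+12·24930204590758260=362262620784874680 | T(25,13)=24930204590758260+13·6888836057922000=114485073343744260
i=26: T(26,12)=802355904438462660+12·362262620784874680=5149507353856958820 | T(26,13)=362262620784874680+13·114485073343744260=1850568574253550060
i=27: T(27,13)=5149507353856958820+13·1850568574253550060=29206898819153109600
Read S(27,13) = 29206898819153109600.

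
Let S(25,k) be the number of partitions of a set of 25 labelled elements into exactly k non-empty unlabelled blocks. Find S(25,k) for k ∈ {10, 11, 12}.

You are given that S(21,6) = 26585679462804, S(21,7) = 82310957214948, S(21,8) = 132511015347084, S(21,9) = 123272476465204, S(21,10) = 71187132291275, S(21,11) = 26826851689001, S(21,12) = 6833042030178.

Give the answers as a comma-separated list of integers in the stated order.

i=22: T(22,7)=26585679462804+7·82310957214948=602762379967440 | T(22,8)=82310957214948+8·132511015347084=1142399079991620 | T(22,9)=132511015347084+9·123272476465204=1241963303533920 | T(22,10)=123272476465204+10·71187132291275=835143799377954 | T(22,11)=71187132291275+11·26826851689001=366282500870286 | T(22,12)=26826851689001+12·6833042030178=108823356051137
i=23: T(23,8)=602762379967440+8·1142399079991620=9741955019900400 | T(23,9)=1142399079991620+9·1241963303533920=12320068811796900 | T(23,10)=1241963303533920+10·835143799377954=9593401297313460 | T(23,11)=835143799377954+11·366282500870286=4864251308951100 | T(23,12)=366282500870286+12·108823356051137=1672162773483930
i=24: T(24,9)=9741955019900400+9·12320068811796900=120622574326072500 | T(24,10)=12320068811796900+10·9593401297313460=108254081784931500 | T(24,11)=9593401297313460+11·4864251308951100=63100165695775560 | T(24,12)=4864251308951100+12·1672162773483930=24930204590758260
i=25: T(25,10)=120622574326072500+10·108254081784931500=1203163392175387500 | T(25,11)=108254081784931500+11·63100165695775560=802355904438462660 | T(25,12)=63100165695775560+12·24930204590758260=362262620784874680
Read S(25,10) = 1203163392175387500, S(25,11) = 802355904438462660, S(25,12) = 362262620784874680.

1203163392175387500, 802355904438462660, 362262620784874680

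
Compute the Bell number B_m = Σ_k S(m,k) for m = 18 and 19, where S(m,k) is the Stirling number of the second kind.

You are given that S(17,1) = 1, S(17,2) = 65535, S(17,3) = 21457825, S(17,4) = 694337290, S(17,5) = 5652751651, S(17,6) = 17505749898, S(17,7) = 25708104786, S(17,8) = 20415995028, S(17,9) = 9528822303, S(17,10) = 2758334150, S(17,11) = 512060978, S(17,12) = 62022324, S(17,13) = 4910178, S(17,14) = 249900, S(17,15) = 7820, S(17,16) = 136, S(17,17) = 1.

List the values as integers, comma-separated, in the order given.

682076806159, 5832742205057

i=18: T(18,1)=0+1·1=1 | T(18,2)=1+2·65535=131071 | T(18,3)=65535+3·21457825=64439010 | T(18,4)=21457825+4·694337290=2798806985 | T(18,5)=694337290+5·5652751651=28958095545 | T(18,6)=5652751651+6·17505749898=110687251039 | T(18,7)=17505749898+7·25708104786=197462483400 | T(18,8)=25708104786+8·20415995028=189036065010 | T(18,9)=20415995028+9·9528822303=106175395755 | T(18,10)=9528822303+10·2758334150=37112163803 | T(18,11)=2758334150+11·512060978=8391004908 | T(18,12)=512060978+12·62022324=1256328866 | T(18,13)=62022324+13·4910178=125854638 | T(18,14)=4910178+14·249900=8408778 | T(18,15)=249900+15·7820=367200 | T(18,16)=7820+16·136=9996 | T(18,17)=136+17·1=153 | T(18,18)=1+18·0=1
i=19: T(19,1)=0+1·1=1 | T(19,2)=1+2·131071=262143 | T(19,3)=131071+3·64439010=193448101 | T(19,4)=64439010+4·2798806985=11259666950 | T(19,5)=2798806985+5·28958095545=147589284710 | T(19,6)=28958095545+6·110687251039=693081601779 | T(19,7)=110687251039+7·197462483400=1492924634839 | T(19,8)=197462483400+8·189036065010=1709751003480 | T(19,9)=189036065010+9·106175395755=1144614626805 | T(19,10)=106175395755+10·37112163803=477297033785 | T(19,11)=37112163803+11·8391004908=129413217791 | T(19,12)=8391004908+12·1256328866=23466951300 | T(19,13)=1256328866+13·125854638=2892439160 | T(19,14)=125854638+14·8408778=243577530 | T(19,15)=8408778+15·367200=13916778 | T(19,16)=367200+16·9996=527136 | T(19,17)=9996+17·153=12597 | T(19,18)=153+18·1=171 | T(19,19)=1+19·0=1
B_18 = ΣS(18,k) = 1+131071+64439010+2798806985+28958095545+110687251039+197462483400+189036065010+106175395755+37112163803+8391004908+1256328866+125854638+8408778+367200+9996+153+1 = 682076806159
B_19 = ΣS(19,k) = 1+262143+193448101+11259666950+147589284710+693081601779+1492924634839+1709751003480+1144614626805+477297033785+129413217791+23466951300+2892439160+243577530+13916778+527136+12597+171+1 = 5832742205057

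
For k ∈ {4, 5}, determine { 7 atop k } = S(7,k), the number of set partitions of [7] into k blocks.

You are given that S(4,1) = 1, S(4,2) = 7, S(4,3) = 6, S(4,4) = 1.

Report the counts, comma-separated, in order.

r5: T_5,2=2×7+1=15; T_5,3=3×6+7=25; T_5,4=4×1+6=10; T_5,5=5×0+1=1
r6: T_6,3=3×25+15=90; T_6,4=4×10+25=65; T_6,5=5×1+10=15
r7: T_7,4=4×65+90=350; T_7,5=5×15+65=140
Read S(7,4) = 350, S(7,5) = 140.

350, 140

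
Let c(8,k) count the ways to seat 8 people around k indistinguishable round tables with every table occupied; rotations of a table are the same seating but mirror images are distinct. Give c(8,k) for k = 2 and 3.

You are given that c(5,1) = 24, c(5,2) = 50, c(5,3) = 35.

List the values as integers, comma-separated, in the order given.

@6  (6,1):24·5+0→120, (6,2):50·5+24→274, (6,3):35·5+50→225
@7  (7,1):120·6+0→720, (7,2):274·6+120→1764, (7,3):225·6+274→1624
@8  (8,2):1764·7+720→13068, (8,3):1624·7+1764→13132
Read c(8,2) = 13068, c(8,3) = 13132.

13068, 13132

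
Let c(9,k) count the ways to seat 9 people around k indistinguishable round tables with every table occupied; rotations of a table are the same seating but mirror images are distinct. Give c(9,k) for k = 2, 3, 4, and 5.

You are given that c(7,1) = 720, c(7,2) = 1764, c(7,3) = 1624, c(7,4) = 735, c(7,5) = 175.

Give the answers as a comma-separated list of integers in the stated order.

i=8: T(8,1)=0+7·720=5040 | T(8,2)=720+7·1764=13068 | T(8,3)=1764+7·1624=13132 | T(8,4)=1624+7·735=6769 | T(8,5)=735+7·175=1960
i=9: T(9,2)=5040+8·13068=109584 | T(9,3)=13068+8·13132=118124 | T(9,4)=13132+8·6769=67284 | T(9,5)=6769+8·1960=22449
Read c(9,2) = 109584, c(9,3) = 118124, c(9,4) = 67284, c(9,5) = 22449.

109584, 118124, 67284, 22449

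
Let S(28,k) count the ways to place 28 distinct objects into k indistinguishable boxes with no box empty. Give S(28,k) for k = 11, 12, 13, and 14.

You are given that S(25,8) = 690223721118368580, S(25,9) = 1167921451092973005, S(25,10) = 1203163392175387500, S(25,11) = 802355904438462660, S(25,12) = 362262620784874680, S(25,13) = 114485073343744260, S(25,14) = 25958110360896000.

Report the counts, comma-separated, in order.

1501910658871554621690, 985397416171213883565, 451512851236272407400, 148782988064375309400

r26: T_26,9=9×1167921451092973005+690223721118368580=11201516780955125625; T_26,10=10×1203163392175387500+1167921451092973005=13199555372846848005; T_26,11=11×802355904438462660+1203163392175387500=10029078340998476760; T_26,12=12×362262620784874680+802355904438462660=5149507353856958820; T_26,13=13×114485073343744260+362262620784874680=1850568574253550060; T_26,14=14×25958110360896000+114485073343744260=477898618396288260
r27: T_27,10=10×13199555372846848005+11201516780955125625=143197070509423605675; T_27,11=11×10029078340998476760+13199555372846848005=123519417123830092365; T_27,12=12×5149507353856958820+10029078340998476760=71823166587281982600; T_27,13=13×1850568574253550060+5149507353856958820=29206898819153109600; T_27,14=14×477898618396288260+1850568574253550060=8541149231801585700
r28: T_28,11=11×123519417123830092365+143197070509423605675=1501910658871554621690; T_28,12=12×71823166587281982600+123519417123830092365=985397416171213883565; T_28,13=13×29206898819153109600+71823166587281982600=451512851236272407400; T_28,14=14×8541149231801585700+29206898819153109600=148782988064375309400
Read S(28,11) = 1501910658871554621690, S(28,12) = 985397416171213883565, S(28,13) = 451512851236272407400, S(28,14) = 148782988064375309400.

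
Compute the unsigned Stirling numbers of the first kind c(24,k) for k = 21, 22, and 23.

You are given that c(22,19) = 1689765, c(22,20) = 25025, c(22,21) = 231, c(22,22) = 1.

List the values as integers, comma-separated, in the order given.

@23  (23,20):25025·22+1689765→2240315, (23,21):231·22+25025→30107, (23,22):1·22+231→253, (23,23):0·22+1→1
@24  (24,21):30107·23+2240315→2932776, (24,22):253·23+30107→35926, (24,23):1·23+253→276
Read c(24,21) = 2932776, c(24,22) = 35926, c(24,23) = 276.

2932776, 35926, 276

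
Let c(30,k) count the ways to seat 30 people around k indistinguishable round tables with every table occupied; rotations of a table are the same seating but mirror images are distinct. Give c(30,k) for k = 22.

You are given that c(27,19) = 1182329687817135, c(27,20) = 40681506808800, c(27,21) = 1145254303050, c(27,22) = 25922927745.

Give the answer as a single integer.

7860403394108265

i=28: T(28,20)=1182329687817135+27·40681506808800=2280730371654735 | T(28,21)=40681506808800+27·1145254303050=71603372991150 | T(28,22)=1145254303050+27·25922927745=1845173352165
i=29: T(29,21)=2280730371654735+28·71603372991150=4285624815406935 | T(29,22)=71603372991150+28·1845173352165=123268226851770
i=30: T(30,22)=4285624815406935+29·123268226851770=7860403394108265
Read c(30,22) = 7860403394108265.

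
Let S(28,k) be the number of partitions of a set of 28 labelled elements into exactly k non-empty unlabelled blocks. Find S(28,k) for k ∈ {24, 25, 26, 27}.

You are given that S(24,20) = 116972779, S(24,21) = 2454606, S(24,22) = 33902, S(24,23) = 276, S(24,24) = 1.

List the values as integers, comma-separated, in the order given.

r25: T_25,21=21×2454606+116972779=168519505; T_25,22=22×33902+2454606=3200450; T_25,23=23×276+33902=40250; T_25,24=24×1+276=300; T_25,25=25×0+1=1
r26: T_26,22=22×3200450+168519505=238929405; T_26,23=23×40250+3200450=4126200; T_26,24=24×300+40250=47450; T_26,25=25×1+300=325; T_26,26=26×0+1=1
r27: T_27,23=23×4126200+238929405=333832005; T_27,24=24×47450+4126200=5265000; T_27,25=25×325+47450=55575; T_27,26=26×1+325=351; T_27,27=27×0+1=1
r28: T_28,24=24×5265000+333832005=460192005; T_28,25=25×55575+5265000=6654375; T_28,26=26×351+55575=64701; T_28,27=27×1+351=378
Read S(28,24) = 460192005, S(28,25) = 6654375, S(28,26) = 64701, S(28,27) = 378.

460192005, 6654375, 64701, 378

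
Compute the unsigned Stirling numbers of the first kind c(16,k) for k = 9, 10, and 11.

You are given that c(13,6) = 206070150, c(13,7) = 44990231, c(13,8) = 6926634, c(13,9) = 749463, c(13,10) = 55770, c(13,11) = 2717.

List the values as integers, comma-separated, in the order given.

row 14: T[14][7]=13·44990231+206070150=790943153  T[14][8]=13·6926634+44990231=135036473  T[14][9]=13·749463+6926634=16669653  T[14][10]=13·55770+749463=1474473  T[14][11]=13·2717+55770=91091
row 15: T[15][8]=14·135036473+790943153=2681453775  T[15][9]=14·16669653+135036473=368411615  T[15][10]=14·1474473+16669653=37312275  T[15][11]=14·91091+1474473=2749747
row 16: T[16][9]=15·368411615+2681453775=8207628000  T[16][10]=15·37312275+368411615=928095740  T[16][11]=15·2749747+37312275=78558480
Read c(16,9) = 8207628000, c(16,10) = 928095740, c(16,11) = 78558480.

8207628000, 928095740, 78558480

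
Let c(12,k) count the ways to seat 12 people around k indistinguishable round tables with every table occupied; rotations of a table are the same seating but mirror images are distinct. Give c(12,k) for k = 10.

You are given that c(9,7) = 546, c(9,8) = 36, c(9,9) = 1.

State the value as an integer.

1925

i=10: T(10,8)=546+9·36=870 | T(10,9)=36+9·1=45 | T(10,10)=1+9·0=1
i=11: T(11,9)=870+10·45=1320 | T(11,10)=45+10·1=55
i=12: T(12,10)=1320+11·55=1925
Read c(12,10) = 1925.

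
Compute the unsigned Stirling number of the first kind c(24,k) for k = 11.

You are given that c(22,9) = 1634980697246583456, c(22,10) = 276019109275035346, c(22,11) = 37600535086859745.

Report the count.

i=23: T(23,10)=1634980697246583456+22·276019109275035346=7707401101297361068 | T(23,11)=276019109275035346+22·37600535086859745=1103230881185949736
i=24: T(24,11)=7707401101297361068+23·1103230881185949736=33081711368574204996
Read c(24,11) = 33081711368574204996.

33081711368574204996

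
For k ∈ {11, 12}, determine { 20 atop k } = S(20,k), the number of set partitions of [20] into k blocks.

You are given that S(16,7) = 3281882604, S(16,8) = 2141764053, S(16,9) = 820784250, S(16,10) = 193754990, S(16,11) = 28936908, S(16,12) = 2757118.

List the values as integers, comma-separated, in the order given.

@17  (17,8):2141764053·8+3281882604→20415995028, (17,9):820784250·9+2141764053→9528822303, (17,10):193754990·10+820784250→2758334150, (17,11):28936908·11+193754990→512060978, (17,12):2757118·12+28936908→62022324
@18  (18,9):9528822303·9+20415995028→106175395755, (18,10):2758334150·10+9528822303→37112163803, (18,11):512060978·11+2758334150→8391004908, (18,12):62022324·12+512060978→1256328866
@19  (19,10):37112163803·10+106175395755→477297033785, (19,11):8391004908·11+37112163803→129413217791, (19,12):1256328866·12+8391004908→23466951300
@20  (20,11):129413217791·11+477297033785→1900842429486, (20,12):23466951300·12+129413217791→411016633391
Read S(20,11) = 1900842429486, S(20,12) = 411016633391.

1900842429486, 411016633391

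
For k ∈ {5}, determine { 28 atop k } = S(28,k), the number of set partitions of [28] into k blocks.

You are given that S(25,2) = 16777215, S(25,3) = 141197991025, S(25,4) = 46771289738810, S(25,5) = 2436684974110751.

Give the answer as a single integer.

@26  (26,3):141197991025·3+16777215→423610750290, (26,4):46771289738810·4+141197991025→187226356946265, (26,5):2436684974110751·5+46771289738810→12230196160292565
@27  (27,4):187226356946265·4+423610750290→749329038535350, (27,5):12230196160292565·5+187226356946265→61338207158409090
@28  (28,5):61338207158409090·5+749329038535350→307440364830580800
Read S(28,5) = 307440364830580800.

307440364830580800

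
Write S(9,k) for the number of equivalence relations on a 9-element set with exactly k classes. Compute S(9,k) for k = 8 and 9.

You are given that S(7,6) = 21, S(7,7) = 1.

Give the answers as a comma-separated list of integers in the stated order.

36, 1

i=8: T(8,7)=21+7·1=28 | T(8,8)=1+8·0=1
i=9: T(9,8)=28+8·1=36 | T(9,9)=1+9·0=1
Read S(9,8) = 36, S(9,9) = 1.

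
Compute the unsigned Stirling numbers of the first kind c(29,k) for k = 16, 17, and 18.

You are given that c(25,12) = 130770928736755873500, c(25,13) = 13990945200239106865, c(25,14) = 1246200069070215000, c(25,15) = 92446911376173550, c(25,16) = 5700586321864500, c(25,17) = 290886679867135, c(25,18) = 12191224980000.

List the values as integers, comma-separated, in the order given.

r26: T_26,13=25×13990945200239106865+130770928736755873500=480544558742733545125; T_26,14=25×1246200069070215000+13990945200239106865=45145946926994481865; T_26,15=25×92446911376173550+1246200069070215000=3557372853474553750; T_26,16=25×5700586321864500+92446911376173550=234961569422786050; T_26,17=25×290886679867135+5700586321864500=12972753318542875; T_26,18=25×12191224980000+290886679867135=595667304367135
r27: T_27,14=26×45145946926994481865+480544558742733545125=1654339178844590073615; T_27,15=26×3557372853474553750+45145946926994481865=137637641117332879365; T_27,16=26×234961569422786050+3557372853474553750=9666373658466991050; T_27,17=26×12972753318542875+234961569422786050=572253155704900800; T_27,18=26×595667304367135+12972753318542875=28460103232088385
r28: T_28,15=27×137637641117332879365+1654339178844590073615=5370555489012577816470; T_28,16=27×9666373658466991050+137637641117332879365=398629729895941637715; T_28,17=27×572253155704900800+9666373658466991050=25117208862499312650; T_28,18=27×28460103232088385+572253155704900800=1340675942971287195
r29: T_29,16=28×398629729895941637715+5370555489012577816470=16532187926098943672490; T_29,17=28×25117208862499312650+398629729895941637715=1101911578045922391915; T_29,18=28×1340675942971287195+25117208862499312650=62656135265695354110
Read c(29,16) = 16532187926098943672490, c(29,17) = 1101911578045922391915, c(29,18) = 62656135265695354110.

16532187926098943672490, 1101911578045922391915, 62656135265695354110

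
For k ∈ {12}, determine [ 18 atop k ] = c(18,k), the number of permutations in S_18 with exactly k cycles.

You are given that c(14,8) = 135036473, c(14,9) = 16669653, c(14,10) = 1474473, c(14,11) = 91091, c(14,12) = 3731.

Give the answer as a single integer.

4853222764

r15: T_15,9=14×16669653+135036473=368411615; T_15,10=14×1474473+16669653=37312275; T_15,11=14×91091+1474473=2749747; T_15,12=14×3731+91091=143325
r16: T_16,10=15×37312275+368411615=928095740; T_16,11=15×2749747+37312275=78558480; T_16,12=15×143325+2749747=4899622
r17: T_17,11=16×78558480+928095740=2185031420; T_17,12=16×4899622+78558480=156952432
r18: T_18,12=17×156952432+2185031420=4853222764
Read c(18,12) = 4853222764.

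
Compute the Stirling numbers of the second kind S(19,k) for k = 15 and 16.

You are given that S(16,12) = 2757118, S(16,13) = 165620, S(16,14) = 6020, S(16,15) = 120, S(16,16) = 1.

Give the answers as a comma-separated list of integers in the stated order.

row 17: T[17][13]=13·165620+2757118=4910178  T[17][14]=14·6020+165620=249900  T[17][15]=15·120+6020=7820  T[17][16]=16·1+120=136
row 18: T[18][14]=14·249900+4910178=8408778  T[18][15]=15·7820+249900=367200  T[18][16]=16·136+7820=9996
row 19: T[19][15]=15·367200+8408778=13916778  T[19][16]=16·9996+367200=527136
Read S(19,15) = 13916778, S(19,16) = 527136.

13916778, 527136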